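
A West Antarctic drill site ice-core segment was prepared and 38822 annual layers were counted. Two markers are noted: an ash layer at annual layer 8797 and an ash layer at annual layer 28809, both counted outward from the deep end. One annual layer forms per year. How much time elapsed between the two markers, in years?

Separation: 28809 − 8797 = 20012 annual layers.
At one annual layer per year, 20012 years elapsed between them.

20012 yr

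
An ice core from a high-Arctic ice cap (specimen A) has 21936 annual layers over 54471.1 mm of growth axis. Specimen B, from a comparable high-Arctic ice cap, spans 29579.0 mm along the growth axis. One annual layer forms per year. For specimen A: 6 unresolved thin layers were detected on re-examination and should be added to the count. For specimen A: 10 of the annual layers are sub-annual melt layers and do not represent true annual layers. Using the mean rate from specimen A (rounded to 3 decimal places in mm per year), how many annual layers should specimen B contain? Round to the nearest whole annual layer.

11908 annual layers

Specimen A: true annual layer count = 21936 − 10 + 6 = 21932.
A: Extension rate ≈ 54471.1 / 21932 = 2.484 mm per year.
For B, 29579.0 / 2.484 = 11907.81 years ≈ 11908 annual layers.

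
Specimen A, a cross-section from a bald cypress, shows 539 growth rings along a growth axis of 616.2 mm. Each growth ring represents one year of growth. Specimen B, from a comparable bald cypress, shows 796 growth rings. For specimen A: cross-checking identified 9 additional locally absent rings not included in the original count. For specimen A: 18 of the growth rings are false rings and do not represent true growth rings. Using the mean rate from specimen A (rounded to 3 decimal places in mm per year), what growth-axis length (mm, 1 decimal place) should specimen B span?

925.7 mm

Specimen A: true growth ring count = 539 − 18 + 9 = 530.
A: Mean rate = 616.2 mm / 530 years ≈ 1.163 mm/year.
B's length ≈ 1.163 × 796 = 925.7 mm.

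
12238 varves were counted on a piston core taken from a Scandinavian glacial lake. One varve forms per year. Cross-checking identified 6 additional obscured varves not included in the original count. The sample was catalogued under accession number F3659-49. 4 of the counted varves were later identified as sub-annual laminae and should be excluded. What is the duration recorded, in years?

True varve count = 12238 − 4 + 6 = 12240.
At one varve per year, that is 12240 years.

12240 yr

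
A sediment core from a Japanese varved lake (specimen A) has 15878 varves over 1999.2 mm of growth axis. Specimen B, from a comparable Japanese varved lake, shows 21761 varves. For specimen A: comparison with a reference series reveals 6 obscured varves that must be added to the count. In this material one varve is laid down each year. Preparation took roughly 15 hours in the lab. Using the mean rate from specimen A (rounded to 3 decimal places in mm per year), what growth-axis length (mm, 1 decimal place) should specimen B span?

2741.9 mm

Specimen A: adjusted count: 15878 + 6 = 15884 varves.
A: Mean rate = 1999.2 mm / 15884 years ≈ 0.126 mm per year.
Length of B = 0.126 × 21761 = 2741.9 mm.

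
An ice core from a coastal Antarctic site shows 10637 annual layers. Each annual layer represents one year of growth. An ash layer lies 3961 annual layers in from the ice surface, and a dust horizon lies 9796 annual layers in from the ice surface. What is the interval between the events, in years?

5835 yr

9796 − 3961 = 5835 annual layers lie between the two events.
One annual layer per year makes the interval 5835 years.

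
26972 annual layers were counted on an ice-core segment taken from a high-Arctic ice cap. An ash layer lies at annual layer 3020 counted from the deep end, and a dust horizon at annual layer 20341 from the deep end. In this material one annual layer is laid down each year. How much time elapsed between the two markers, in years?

The two markers are separated by 20341 − 3020 = 17321 annual layers.
One annual layer per year makes the interval 17321 years.

17321 years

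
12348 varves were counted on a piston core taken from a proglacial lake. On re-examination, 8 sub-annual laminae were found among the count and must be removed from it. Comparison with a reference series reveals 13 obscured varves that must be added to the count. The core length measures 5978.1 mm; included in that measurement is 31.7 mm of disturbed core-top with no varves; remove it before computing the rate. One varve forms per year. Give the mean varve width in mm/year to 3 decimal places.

After corrections the count is 12348 − 8 + 13 = 12353 varves.
Net length = 5978.1 − 31.7 = 5946.4 mm.
5946.4 mm over 12353 years gives 5946.4 / 12353 ≈ 0.481 mm/year.

0.481 mm/year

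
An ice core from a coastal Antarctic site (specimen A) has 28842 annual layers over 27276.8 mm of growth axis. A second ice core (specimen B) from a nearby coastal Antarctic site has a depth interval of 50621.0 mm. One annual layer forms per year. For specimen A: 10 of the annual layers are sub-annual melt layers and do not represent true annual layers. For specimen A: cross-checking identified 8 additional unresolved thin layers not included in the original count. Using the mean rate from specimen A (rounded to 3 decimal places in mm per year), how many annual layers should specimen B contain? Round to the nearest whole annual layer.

53511 annual layers

Specimen A: adjusted count: 28842 − 10 + 8 = 28840 annual layers.
A: Mean rate = 27276.8 mm / 28840 years ≈ 0.946 mm/year.
For B, 50621.0 / 0.946 = 53510.57 years ≈ 53511 annual layers.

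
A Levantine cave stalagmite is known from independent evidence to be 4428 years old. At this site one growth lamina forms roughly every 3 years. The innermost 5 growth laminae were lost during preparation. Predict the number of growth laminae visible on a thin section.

Expected growth laminae: 4428 / 3 = 1476.
1476 − 5 missed = 1471 growth laminae expected in the prepared section.

1471 growth laminae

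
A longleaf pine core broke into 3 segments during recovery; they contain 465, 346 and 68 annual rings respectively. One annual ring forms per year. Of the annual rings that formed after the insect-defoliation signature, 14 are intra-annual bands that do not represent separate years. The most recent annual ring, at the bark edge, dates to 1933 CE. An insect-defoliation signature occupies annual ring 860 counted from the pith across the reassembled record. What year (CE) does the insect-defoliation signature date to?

1928 CE

Total annual rings = 465 + 346 + 68 = 879.
Between annual ring 860 and the bark edge there are 879 − 860 = 19 annual rings.
19 − 14 false = 5 true annual rings after the insect-defoliation signature.
The annual ring at the bark edge is 1933 CE, so the insect-defoliation signature dates to 1933 − 5 = 1928 CE.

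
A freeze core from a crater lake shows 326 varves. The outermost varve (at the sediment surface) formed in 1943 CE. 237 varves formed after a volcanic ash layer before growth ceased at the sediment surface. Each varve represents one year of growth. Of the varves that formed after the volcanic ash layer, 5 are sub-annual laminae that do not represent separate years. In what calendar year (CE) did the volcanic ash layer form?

1711 CE

There are 237 varves younger than the volcanic ash layer.
237 − 5 false = 232 true varves after the volcanic ash layer.
1943 − 232 = 1711 CE.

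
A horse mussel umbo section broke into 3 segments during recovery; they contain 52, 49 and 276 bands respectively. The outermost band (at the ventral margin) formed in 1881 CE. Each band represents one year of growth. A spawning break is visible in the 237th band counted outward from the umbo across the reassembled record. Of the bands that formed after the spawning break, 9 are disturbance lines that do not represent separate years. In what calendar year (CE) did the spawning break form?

Total bands = 52 + 49 + 276 = 377.
Between band 237 and the ventral margin there are 377 − 237 = 140 bands.
Removing the 9 false bands leaves 140 − 9 = 131 true bands beyond the spawning break.
The band at the ventral margin is 1881 CE, so the spawning break dates to 1881 − 131 = 1750 CE.

1750 CE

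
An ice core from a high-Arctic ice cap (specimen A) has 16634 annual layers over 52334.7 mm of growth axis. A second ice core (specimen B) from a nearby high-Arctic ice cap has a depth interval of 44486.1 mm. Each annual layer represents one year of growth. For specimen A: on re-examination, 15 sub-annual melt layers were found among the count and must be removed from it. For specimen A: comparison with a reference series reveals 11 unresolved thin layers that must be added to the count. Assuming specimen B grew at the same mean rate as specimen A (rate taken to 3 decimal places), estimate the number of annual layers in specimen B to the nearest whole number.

14136 annual layers

Specimen A: correcting the raw count gives 16634 − 15 + 11 = 16630 true annual layers.
A: 52334.7 mm over 16630 years gives 52334.7 / 16630 ≈ 3.147 mm/yr.
B spans 44486.1 / 3.147 = 14136.03 years ≈ 14136 annual layers.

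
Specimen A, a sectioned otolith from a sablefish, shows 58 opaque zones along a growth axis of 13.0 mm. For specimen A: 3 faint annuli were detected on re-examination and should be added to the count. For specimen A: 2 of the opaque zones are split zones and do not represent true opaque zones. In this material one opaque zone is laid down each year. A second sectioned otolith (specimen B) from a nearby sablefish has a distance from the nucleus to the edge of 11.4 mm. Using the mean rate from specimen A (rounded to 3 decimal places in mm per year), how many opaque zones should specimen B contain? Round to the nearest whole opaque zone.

52 opaque zones

Specimen A: adjusted count: 58 − 2 + 3 = 59 opaque zones.
A: 13.0 mm over 59 years gives 13.0 / 59 ≈ 0.220 mm/yr.
For B, 11.4 / 0.220 = 51.82 years ≈ 52 opaque zones.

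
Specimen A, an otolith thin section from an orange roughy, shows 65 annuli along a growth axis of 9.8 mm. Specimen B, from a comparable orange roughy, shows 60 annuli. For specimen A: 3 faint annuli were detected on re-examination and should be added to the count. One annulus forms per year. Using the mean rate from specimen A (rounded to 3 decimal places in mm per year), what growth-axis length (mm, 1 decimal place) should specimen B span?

8.6 mm

Specimen A: correcting the raw count gives 65 + 3 = 68 true annuli.
A: 9.8 mm over 68 years gives 9.8 / 68 ≈ 0.144 mm per year.
Length of B = 0.144 × 60 = 8.6 mm.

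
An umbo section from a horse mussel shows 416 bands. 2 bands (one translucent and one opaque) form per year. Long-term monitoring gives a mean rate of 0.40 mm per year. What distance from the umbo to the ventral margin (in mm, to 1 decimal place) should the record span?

83.2 mm

With 2 bands per year, 416 / 2 = 208 years.
Predicted length = 0.40 mm/year × 208 years = 83.2 mm.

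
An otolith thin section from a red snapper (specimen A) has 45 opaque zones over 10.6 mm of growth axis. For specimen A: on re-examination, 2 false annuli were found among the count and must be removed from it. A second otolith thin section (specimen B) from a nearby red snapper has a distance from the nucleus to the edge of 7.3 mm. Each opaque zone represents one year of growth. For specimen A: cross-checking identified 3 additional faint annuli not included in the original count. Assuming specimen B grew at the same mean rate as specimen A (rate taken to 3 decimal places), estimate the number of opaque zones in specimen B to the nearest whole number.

32 opaque zones

Specimen A: correcting the raw count gives 45 − 2 + 3 = 46 true opaque zones.
A: Mean rate = 10.6 mm / 46 years ≈ 0.230 mm/yr.
B spans 7.3 / 0.230 = 31.74 years ≈ 32 opaque zones.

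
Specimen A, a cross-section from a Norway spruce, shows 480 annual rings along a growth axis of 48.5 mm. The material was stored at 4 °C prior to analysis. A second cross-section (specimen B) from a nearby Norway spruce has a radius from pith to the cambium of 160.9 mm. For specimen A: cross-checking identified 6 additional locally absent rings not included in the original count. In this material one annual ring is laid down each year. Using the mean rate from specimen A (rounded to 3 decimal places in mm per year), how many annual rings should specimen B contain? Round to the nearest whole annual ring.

Specimen A: true annual ring count = 480 + 6 = 486.
A: 48.5 mm over 486 years gives 48.5 / 486 ≈ 0.100 mm/year.
Specimen B: 160.9 mm / 0.100 mm per year = 1609.00 years ≈ 1609 annual rings.

1609 annual rings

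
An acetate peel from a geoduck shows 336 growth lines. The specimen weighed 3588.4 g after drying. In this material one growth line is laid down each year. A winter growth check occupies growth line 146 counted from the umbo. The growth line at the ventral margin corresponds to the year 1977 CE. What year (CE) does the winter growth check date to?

The winter growth check sits at growth line 146 from the umbo, so 336 − 146 = 190 growth lines formed after it.
Counting back 190 years from 1977 CE places the winter growth check in 1977 − 190 = 1787 CE.

1787 CE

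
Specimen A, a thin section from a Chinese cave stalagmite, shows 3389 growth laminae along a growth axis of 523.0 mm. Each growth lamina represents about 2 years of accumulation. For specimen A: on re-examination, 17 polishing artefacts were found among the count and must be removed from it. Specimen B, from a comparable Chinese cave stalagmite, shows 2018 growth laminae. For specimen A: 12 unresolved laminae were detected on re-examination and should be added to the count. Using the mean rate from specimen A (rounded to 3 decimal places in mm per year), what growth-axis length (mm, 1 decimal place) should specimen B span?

310.8 mm

Specimen A: correcting the raw count gives 3389 − 17 + 12 = 3384 true growth laminae.
Specimen A: multiplying by 2 years per growth lamina: 3384 × 2 = 6768 years.
A: Mean rate = 523.0 mm / 6768 years ≈ 0.077 mm/yr.
Specimen B: multiplying by 2 years per growth lamina: 2018 × 2 = 4036 years. B's length ≈ 0.077 × 4036 = 310.8 mm.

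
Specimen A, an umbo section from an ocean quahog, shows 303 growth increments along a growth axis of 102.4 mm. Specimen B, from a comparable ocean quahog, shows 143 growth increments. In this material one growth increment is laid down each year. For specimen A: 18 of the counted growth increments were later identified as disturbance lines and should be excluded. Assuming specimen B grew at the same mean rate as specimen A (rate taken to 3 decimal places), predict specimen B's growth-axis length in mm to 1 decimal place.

51.3 mm

Specimen A: after corrections the count is 303 − 18 = 285 growth increments.
A: Mean rate = 102.4 mm / 285 years ≈ 0.359 mm/year.
Length of B = 0.359 × 143 = 51.3 mm.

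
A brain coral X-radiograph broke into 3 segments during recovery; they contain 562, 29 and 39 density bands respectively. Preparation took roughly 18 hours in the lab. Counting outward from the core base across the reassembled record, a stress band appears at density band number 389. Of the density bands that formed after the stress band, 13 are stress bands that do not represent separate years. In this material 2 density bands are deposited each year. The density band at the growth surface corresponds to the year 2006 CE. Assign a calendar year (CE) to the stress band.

1892 CE

Total density bands = 562 + 29 + 39 = 630.
Between density band 389 and the growth surface there are 630 − 389 = 241 density bands.
Removing the 13 false density bands leaves 241 − 13 = 228 true density bands beyond the stress band.
228 density bands at 2 per year is 228 / 2 = 114 years.
2006 − 114 = 1892 CE.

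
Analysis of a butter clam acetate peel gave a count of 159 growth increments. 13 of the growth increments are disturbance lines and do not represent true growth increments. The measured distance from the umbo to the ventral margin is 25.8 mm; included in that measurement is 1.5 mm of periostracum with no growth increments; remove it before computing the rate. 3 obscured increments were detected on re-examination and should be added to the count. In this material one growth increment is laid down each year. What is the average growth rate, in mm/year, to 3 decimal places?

0.163 mm/year

Correcting the raw count gives 159 − 13 + 3 = 149 true growth increments.
Net length = 25.8 − 1.5 = 24.3 mm.
Extension rate ≈ 24.3 / 149 = 0.163 mm/year.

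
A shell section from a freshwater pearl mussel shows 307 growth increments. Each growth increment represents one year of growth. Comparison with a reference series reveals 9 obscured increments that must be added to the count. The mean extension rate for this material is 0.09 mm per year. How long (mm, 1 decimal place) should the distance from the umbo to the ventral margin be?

28.4 mm

Correcting the raw count gives 307 + 9 = 316 true growth increments.
Predicted length = 0.09 mm/year × 316 years = 28.4 mm.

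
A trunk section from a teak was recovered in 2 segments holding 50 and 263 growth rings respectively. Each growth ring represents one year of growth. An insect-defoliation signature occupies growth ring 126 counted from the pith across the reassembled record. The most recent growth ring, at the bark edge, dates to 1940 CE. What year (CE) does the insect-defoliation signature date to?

Total growth rings = 50 + 263 = 313.
The insect-defoliation signature sits at growth ring 126 from the pith, so 313 − 126 = 187 growth rings formed after it.
1940 − 187 = 1753 CE.

1753 CE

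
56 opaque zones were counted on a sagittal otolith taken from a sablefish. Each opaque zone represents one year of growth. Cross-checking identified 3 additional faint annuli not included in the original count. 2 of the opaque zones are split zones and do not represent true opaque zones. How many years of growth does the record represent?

57 years

True opaque zone count = 56 − 2 + 3 = 57.
At one opaque zone per year, that is 57 years.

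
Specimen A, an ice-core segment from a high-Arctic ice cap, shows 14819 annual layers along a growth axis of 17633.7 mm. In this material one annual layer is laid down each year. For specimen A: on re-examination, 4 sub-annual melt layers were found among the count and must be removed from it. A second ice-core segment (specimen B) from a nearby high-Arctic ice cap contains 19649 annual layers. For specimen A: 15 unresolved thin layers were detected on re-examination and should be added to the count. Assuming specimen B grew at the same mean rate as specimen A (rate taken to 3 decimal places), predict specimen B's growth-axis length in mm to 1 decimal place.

23362.7 mm

Specimen A: adjusted count: 14819 − 4 + 15 = 14830 annual layers.
A: 17633.7 mm over 14830 years gives 17633.7 / 14830 ≈ 1.189 mm/yr.
Length of B = 1.189 × 19649 = 23362.7 mm.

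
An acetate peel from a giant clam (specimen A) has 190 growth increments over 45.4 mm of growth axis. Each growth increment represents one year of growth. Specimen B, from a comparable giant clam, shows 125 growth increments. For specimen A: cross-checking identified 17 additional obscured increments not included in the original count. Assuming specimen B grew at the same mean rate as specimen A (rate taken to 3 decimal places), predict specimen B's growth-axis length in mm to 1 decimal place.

Specimen A: correcting the raw count gives 190 + 17 = 207 true growth increments.
A: Extension rate ≈ 45.4 / 207 = 0.219 mm/yr.
For B, 0.219 mm/year × 125 years = 27.4 mm.

27.4 mm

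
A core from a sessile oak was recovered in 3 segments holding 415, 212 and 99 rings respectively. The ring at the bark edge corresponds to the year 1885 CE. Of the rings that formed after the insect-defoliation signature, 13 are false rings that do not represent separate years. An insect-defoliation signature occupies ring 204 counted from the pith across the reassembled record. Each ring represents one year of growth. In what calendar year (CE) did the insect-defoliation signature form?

Total rings = 415 + 212 + 99 = 726.
Between ring 204 and the bark edge there are 726 − 204 = 522 rings.
Excluding 13 false rings: 522 − 13 = 509.
The ring at the bark edge is 1885 CE, so the insect-defoliation signature dates to 1885 − 509 = 1376 CE.

1376 CE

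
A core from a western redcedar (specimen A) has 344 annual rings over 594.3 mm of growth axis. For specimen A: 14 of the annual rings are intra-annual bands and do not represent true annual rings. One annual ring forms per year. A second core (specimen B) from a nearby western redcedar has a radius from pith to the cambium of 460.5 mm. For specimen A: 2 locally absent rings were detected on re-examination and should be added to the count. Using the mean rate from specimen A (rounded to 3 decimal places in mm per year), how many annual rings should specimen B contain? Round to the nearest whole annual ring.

257 annual rings

Specimen A: true annual ring count = 344 − 14 + 2 = 332.
A: Mean rate = 594.3 mm / 332 years ≈ 1.790 mm/yr.
B spans 460.5 / 1.790 = 257.26 years ≈ 257 annual rings.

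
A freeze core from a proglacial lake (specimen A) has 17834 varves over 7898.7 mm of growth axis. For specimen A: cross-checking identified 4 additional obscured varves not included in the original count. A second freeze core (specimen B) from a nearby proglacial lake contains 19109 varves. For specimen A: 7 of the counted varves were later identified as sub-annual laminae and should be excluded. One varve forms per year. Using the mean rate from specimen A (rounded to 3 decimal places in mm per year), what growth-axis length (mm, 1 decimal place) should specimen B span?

8465.3 mm

Specimen A: adjusted count: 17834 − 7 + 4 = 17831 varves.
A: Extension rate ≈ 7898.7 / 17831 = 0.443 mm/yr.
Length of B = 0.443 × 19109 = 8465.3 mm.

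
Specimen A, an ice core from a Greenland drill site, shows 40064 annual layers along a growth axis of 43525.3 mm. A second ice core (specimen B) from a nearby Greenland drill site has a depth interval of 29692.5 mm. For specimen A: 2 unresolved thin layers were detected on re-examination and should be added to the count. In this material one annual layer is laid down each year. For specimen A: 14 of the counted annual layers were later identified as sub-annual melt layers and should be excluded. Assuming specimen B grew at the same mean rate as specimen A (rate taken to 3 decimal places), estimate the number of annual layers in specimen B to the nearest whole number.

Specimen A: correcting the raw count gives 40064 − 14 + 2 = 40052 true annual layers.
A: Mean rate = 43525.3 mm / 40052 years ≈ 1.087 mm/yr.
B spans 29692.5 / 1.087 = 27316.01 years ≈ 27316 annual layers.

27316 annual layers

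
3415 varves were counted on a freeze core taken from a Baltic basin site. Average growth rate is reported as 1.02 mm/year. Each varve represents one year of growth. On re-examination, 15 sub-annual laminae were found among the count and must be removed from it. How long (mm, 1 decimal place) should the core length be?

True varve count = 3415 − 15 = 3400.
Length ≈ 1.02 × 3400 = 3468.0 mm.

3468.0 mm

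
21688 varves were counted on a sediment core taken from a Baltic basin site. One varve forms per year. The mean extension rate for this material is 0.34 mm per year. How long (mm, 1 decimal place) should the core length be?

7373.9 mm

The record spans 21688 years at 0.34 mm per year.
Length ≈ 0.34 × 21688 = 7373.9 mm.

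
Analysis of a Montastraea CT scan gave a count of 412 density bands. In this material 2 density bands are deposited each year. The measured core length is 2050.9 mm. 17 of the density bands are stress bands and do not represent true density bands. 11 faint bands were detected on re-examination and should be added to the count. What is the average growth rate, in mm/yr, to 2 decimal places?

10.10 mm/yr

After corrections the count is 412 − 17 + 11 = 406 density bands.
Dividing by 2 density bands per year: 406 / 2 = 203 years.
Mean rate = 2050.9 mm / 203 years ≈ 10.10 mm/yr.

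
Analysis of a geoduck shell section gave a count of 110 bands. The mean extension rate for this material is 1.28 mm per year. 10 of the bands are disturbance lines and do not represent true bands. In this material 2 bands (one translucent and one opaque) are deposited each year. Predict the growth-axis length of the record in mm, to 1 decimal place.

After corrections the count is 110 − 10 = 100 bands.
Dividing by 2 bands per year: 100 / 2 = 50 years.
50 years at 1.28 mm/year gives 1.28 × 50 = 64.0 mm.

64.0 mm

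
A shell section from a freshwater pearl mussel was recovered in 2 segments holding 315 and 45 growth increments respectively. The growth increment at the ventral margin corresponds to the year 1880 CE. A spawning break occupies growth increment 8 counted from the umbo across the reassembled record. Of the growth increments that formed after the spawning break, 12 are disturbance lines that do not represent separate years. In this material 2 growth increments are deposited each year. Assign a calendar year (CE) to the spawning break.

1710 CE

Total growth increments = 315 + 45 = 360.
Between growth increment 8 and the ventral margin there are 360 − 8 = 352 growth increments.
352 − 12 false = 340 true growth increments after the spawning break.
340 growth increments at 2 per year is 340 / 2 = 170 years.
Counting back 170 years from 1880 CE places the spawning break in 1880 − 170 = 1710 CE.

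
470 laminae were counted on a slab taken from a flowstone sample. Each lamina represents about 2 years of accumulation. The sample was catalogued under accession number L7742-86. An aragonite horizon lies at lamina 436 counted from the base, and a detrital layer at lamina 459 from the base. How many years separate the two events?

459 − 436 = 23 laminae lie between the two events.
23 laminae at 2 years each span 23 × 2 = 46 years.

46 years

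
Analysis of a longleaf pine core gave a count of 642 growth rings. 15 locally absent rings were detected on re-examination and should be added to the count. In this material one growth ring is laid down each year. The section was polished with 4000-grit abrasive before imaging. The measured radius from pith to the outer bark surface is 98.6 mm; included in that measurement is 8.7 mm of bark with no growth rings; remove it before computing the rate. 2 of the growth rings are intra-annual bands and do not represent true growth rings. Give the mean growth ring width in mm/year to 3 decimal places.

Correcting the raw count gives 642 − 2 + 15 = 655 true growth rings.
Net length = 98.6 − 8.7 = 89.9 mm.
Mean rate = 89.9 mm / 655 years ≈ 0.137 mm/year.

0.137 mm/year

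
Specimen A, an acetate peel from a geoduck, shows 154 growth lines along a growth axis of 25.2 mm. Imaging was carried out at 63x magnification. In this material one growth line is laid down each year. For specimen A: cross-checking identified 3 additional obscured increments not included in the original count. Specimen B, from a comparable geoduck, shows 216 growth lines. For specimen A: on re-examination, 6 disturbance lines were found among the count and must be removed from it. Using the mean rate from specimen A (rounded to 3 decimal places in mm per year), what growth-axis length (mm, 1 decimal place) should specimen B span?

36.1 mm

Specimen A: adjusted count: 154 − 6 + 3 = 151 growth lines.
A: Mean rate = 25.2 mm / 151 years ≈ 0.167 mm/year.
B's length ≈ 0.167 × 216 = 36.1 mm.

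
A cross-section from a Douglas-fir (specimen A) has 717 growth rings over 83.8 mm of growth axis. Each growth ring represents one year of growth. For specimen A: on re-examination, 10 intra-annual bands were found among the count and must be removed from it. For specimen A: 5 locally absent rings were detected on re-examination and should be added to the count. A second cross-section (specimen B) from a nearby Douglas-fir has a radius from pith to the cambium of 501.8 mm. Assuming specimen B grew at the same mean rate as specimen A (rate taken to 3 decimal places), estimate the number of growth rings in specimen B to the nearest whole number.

Specimen A: after corrections the count is 717 − 10 + 5 = 712 growth rings.
A: Extension rate ≈ 83.8 / 712 = 0.118 mm/year.
B spans 501.8 / 0.118 = 4252.54 years ≈ 4253 growth rings.

4253 growth rings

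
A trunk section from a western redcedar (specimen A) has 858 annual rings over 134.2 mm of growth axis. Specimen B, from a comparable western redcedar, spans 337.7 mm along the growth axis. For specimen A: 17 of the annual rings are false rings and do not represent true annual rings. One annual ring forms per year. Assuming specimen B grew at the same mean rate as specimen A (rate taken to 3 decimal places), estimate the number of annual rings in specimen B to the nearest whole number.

2111 annual rings

Specimen A: true annual ring count = 858 − 17 = 841.
A: Mean rate = 134.2 mm / 841 years ≈ 0.160 mm/yr.
Specimen B: 337.7 mm / 0.160 mm per year = 2110.62 years ≈ 2111 annual rings.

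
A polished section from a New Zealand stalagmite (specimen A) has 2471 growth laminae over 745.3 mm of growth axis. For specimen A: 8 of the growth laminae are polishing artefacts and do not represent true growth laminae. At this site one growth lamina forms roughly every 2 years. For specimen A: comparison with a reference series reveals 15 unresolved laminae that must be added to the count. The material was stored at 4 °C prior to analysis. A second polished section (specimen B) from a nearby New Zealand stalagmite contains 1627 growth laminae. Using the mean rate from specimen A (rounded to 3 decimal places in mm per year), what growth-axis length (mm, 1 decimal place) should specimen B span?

488.1 mm

Specimen A: after corrections the count is 2471 − 8 + 15 = 2478 growth laminae.
Specimen A: 2478 growth laminae at 2 years each span 2478 × 2 = 4956 years.
A: Mean rate = 745.3 mm / 4956 years ≈ 0.150 mm/yr.
Specimen B: at 2 years per growth lamina, 1627 × 2 = 3254 years. Length of B = 0.150 × 3254 = 488.1 mm.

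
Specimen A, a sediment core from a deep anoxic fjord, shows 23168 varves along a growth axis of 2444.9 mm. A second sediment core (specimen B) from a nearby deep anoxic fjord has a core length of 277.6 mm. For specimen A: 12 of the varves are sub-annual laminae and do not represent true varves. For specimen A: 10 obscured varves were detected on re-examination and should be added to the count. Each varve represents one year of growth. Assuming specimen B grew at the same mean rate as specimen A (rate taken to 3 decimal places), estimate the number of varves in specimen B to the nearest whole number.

2619 varves

Specimen A: after corrections the count is 23168 − 12 + 10 = 23166 varves.
A: Mean rate = 2444.9 mm / 23166 years ≈ 0.106 mm per year.
Specimen B: 277.6 mm / 0.106 mm per year = 2618.87 years ≈ 2619 varves.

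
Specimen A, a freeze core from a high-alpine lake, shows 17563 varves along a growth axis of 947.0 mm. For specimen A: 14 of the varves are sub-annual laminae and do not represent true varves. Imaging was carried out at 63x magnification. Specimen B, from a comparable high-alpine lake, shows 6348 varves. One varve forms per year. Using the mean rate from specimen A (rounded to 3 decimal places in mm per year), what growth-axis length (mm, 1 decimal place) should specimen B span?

Specimen A: adjusted count: 17563 − 14 = 17549 varves.
A: Mean rate = 947.0 mm / 17549 years ≈ 0.054 mm/year.
Length of B = 0.054 × 6348 = 342.8 mm.

342.8 mm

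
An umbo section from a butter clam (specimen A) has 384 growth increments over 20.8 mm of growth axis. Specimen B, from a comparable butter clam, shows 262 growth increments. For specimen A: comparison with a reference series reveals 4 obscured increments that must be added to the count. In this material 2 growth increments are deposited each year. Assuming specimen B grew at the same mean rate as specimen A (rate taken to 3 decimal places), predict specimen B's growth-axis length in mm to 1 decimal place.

Specimen A: true growth increment count = 384 + 4 = 388.
Specimen A: with 2 growth increments per year, 388 / 2 = 194 years.
A: Extension rate ≈ 20.8 / 194 = 0.107 mm/year.
Specimen B: with 2 growth increments per year, 262 / 2 = 131 years. For B, 0.107 mm/year × 131 years = 14.0 mm.

14.0 mm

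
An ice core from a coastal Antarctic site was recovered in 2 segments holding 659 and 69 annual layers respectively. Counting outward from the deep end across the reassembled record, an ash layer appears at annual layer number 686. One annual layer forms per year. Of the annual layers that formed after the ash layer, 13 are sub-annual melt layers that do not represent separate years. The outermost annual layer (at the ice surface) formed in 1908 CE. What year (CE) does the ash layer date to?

Total annual layers = 659 + 69 = 728.
The ash layer sits at annual layer 686 from the deep end, so 728 − 686 = 42 annual layers formed after it.
42 − 13 false = 29 true annual layers after the ash layer.
The annual layer at the ice surface is 1908 CE, so the ash layer dates to 1908 − 29 = 1879 CE.

1879 CE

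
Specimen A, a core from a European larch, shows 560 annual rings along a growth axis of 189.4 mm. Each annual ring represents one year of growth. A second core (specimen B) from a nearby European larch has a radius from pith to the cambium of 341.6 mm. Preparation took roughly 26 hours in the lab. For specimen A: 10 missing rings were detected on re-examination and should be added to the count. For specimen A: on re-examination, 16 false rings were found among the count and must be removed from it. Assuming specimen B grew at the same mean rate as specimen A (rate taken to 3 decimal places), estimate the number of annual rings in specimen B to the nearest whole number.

999 annual rings

Specimen A: true annual ring count = 560 − 16 + 10 = 554.
A: 189.4 mm over 554 years gives 189.4 / 554 ≈ 0.342 mm/year.
For B, 341.6 / 0.342 = 998.83 years ≈ 999 annual rings.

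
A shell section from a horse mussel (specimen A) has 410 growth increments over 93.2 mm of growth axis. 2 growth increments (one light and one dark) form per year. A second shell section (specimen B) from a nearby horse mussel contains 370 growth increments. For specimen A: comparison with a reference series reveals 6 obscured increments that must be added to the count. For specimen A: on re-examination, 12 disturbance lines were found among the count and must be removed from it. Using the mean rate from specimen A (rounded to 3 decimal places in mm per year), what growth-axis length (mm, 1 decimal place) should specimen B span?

Specimen A: correcting the raw count gives 410 − 12 + 6 = 404 true growth increments.
Specimen A: dividing by 2 growth increments per year: 404 / 2 = 202 years.
A: 93.2 mm over 202 years gives 93.2 / 202 ≈ 0.461 mm per year.
Specimen B: with 2 growth increments per year, 370 / 2 = 185 years. Length of B = 0.461 × 185 = 85.3 mm.

85.3 mm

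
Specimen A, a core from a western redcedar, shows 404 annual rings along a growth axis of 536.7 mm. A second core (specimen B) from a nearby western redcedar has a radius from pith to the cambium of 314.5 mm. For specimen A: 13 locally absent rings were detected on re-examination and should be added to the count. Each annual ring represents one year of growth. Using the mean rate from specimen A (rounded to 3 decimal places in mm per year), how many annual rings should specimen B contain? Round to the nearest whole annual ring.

244 annual rings

Specimen A: true annual ring count = 404 + 13 = 417.
A: Extension rate ≈ 536.7 / 417 = 1.287 mm per year.
Specimen B: 314.5 mm / 1.287 mm per year = 244.37 years ≈ 244 annual rings.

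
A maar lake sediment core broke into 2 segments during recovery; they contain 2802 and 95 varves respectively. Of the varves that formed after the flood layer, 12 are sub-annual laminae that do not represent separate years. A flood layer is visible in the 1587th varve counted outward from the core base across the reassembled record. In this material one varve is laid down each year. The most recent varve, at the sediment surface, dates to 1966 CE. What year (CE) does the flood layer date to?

Total varves = 2802 + 95 = 2897.
The flood layer sits at varve 1587 from the core base, so 2897 − 1587 = 1310 varves formed after it.
Excluding 12 false varves: 1310 − 12 = 1298.
The varve at the sediment surface is 1966 CE, so the flood layer dates to 1966 − 1298 = 668 CE.

668 CE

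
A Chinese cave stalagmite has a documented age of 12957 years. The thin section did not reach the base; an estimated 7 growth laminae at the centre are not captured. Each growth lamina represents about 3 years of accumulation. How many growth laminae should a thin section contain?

4312 growth laminae

One growth lamina every 3 years means 12957 / 3 = 4319 growth laminae.
Less the 7 uncaptured growth laminae: 4319 − 7 = 4312.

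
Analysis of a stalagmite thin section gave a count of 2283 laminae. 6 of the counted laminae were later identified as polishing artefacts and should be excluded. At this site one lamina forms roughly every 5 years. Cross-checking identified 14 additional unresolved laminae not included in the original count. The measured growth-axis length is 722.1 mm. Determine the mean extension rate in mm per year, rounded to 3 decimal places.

0.063 mm per year

After corrections the count is 2283 − 6 + 14 = 2291 laminae.
Multiplying by 5 years per lamina: 2291 × 5 = 11455 years.
Extension rate ≈ 722.1 / 11455 = 0.063 mm per year.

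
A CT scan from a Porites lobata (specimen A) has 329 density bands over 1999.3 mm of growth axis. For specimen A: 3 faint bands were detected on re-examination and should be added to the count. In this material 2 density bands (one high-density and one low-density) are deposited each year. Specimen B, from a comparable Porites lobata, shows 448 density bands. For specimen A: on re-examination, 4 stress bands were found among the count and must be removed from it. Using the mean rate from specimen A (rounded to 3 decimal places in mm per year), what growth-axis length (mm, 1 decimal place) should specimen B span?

2730.8 mm

Specimen A: true density band count = 329 − 4 + 3 = 328.
Specimen A: 328 density bands at 2 per year is 328 / 2 = 164 years.
A: Mean rate = 1999.3 mm / 164 years ≈ 12.191 mm/year.
Specimen B: with 2 density bands per year, 448 / 2 = 224 years. B's length ≈ 12.191 × 224 = 2730.8 mm.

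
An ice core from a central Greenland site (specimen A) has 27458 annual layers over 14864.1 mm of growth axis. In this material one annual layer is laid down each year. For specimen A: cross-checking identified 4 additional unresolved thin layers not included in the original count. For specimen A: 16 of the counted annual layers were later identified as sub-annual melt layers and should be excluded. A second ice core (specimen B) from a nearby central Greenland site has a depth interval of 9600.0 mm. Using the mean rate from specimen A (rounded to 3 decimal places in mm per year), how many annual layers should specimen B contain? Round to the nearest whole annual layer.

Specimen A: true annual layer count = 27458 − 16 + 4 = 27446.
A: Mean rate = 14864.1 mm / 27446 years ≈ 0.542 mm/yr.
B spans 9600.0 / 0.542 = 17712.18 years ≈ 17712 annual layers.

17712 annual layers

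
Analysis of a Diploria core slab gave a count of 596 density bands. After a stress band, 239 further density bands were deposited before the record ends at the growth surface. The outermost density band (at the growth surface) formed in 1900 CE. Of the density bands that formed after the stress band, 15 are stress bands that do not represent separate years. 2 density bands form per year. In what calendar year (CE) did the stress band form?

There are 239 density bands younger than the stress band.
239 − 15 false = 224 true density bands after the stress band.
With 2 density bands per year, 224 / 2 = 112 years.
Counting back 112 years from 1900 CE places the stress band in 1900 − 112 = 1788 CE.

1788 CE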